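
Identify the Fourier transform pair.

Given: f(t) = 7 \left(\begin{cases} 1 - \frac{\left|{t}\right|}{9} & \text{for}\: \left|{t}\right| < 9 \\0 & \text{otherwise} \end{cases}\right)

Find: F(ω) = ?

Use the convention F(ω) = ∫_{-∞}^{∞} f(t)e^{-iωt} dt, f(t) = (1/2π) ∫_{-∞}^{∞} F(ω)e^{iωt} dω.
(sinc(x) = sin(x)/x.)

F(ω) = 63 \operatorname{sinc}^{2}{\left(\frac{9 \omega}{2} \right)}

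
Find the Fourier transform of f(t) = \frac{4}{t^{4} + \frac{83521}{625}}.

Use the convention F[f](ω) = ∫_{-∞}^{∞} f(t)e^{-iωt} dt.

F(ω) = \frac{500 \pi e^{- \frac{17 \sqrt{2} \left|{\omega}\right|}{10}} \sin{\left(\frac{17 \sqrt{2} \left|{\omega}\right|}{10} + \frac{\pi}{4} \right)}}{4913}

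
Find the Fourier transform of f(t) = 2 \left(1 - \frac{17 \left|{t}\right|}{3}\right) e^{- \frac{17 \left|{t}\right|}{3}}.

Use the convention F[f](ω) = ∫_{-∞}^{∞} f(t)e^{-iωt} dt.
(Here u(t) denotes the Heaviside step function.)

F(ω) = \frac{3672 \omega^{2}}{\left(9 \omega^{2} + 289\right)^{2}}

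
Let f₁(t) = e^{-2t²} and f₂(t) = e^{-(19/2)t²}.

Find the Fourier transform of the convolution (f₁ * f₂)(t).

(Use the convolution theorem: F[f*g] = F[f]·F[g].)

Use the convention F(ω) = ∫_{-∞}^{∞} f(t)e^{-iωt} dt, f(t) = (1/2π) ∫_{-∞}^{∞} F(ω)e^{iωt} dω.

F[f₁*f₂](ω) = \frac{\sqrt{19} \pi e^{- \frac{23 \omega^{2}}{152}}}{19}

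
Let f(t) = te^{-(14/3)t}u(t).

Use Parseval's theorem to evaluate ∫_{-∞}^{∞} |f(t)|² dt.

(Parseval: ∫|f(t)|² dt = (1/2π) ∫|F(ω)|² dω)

∫|f(t)|² dt = \frac{27}{10976}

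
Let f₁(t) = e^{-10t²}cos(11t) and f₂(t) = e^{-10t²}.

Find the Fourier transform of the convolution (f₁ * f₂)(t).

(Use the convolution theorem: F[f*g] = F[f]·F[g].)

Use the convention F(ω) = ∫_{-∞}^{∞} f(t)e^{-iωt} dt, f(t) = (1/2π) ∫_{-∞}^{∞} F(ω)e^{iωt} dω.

F[f₁*f₂](ω) = \frac{\pi \left(e^{\frac{11 \omega}{10}} + 1\right) e^{- \frac{\omega^{2}}{20} - \frac{11 \omega}{20} - \frac{121}{40}}}{20}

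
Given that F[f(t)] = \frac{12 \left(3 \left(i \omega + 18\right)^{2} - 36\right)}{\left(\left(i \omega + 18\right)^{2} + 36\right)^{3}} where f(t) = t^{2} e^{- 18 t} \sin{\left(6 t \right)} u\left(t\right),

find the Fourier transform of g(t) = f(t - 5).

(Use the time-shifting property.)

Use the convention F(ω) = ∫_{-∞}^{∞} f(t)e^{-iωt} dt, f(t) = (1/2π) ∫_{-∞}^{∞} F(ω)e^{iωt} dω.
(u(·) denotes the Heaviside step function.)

F[g](ω) = \frac{36 \left(\left(i \omega + 18\right)^{2} - 12\right) e^{- 5 i \omega}}{\left(\left(i \omega + 18\right)^{2} + 36\right)^{3}}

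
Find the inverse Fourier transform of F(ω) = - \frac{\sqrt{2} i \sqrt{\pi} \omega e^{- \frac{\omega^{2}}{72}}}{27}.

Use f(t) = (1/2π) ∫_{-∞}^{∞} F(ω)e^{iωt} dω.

f(t) = 8 t e^{- 18 t^{2}}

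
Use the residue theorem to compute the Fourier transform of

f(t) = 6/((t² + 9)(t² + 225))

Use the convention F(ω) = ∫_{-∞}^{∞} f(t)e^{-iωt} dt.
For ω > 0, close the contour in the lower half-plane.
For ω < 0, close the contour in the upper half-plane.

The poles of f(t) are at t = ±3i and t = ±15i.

Let g(z) = f(z)e^{-iωz}; for large |z| the factor e^{-iωz} decays in the lower half-plane when ω > 0 and in the upper half-plane when ω < 0.

Case ω > 0 (lower half-plane, clockwise contour ⇒ F(ω) = -2πi·ΣRes):
  Res_{z = - 3 i} g(z) = \frac{i e^{- 3 \omega}}{216}
  Res_{z = - 15 i} g(z) = - \frac{i e^{- 15 \omega}}{1080}
  F(ω) = -2πi·ΣRes = \frac{\pi \left(5 e^{12 \omega} - 1\right) e^{- 15 \omega}}{540}

Case ω < 0 (upper half-plane, counterclockwise contour ⇒ F(ω) = +2πi·ΣRes):
  Res_{z = 3 i} g(z) = - \frac{i e^{3 \omega}}{216}
  Res_{z = 15 i} g(z) = \frac{i e^{15 \omega}}{1080}
  F(ω) = 2πi·ΣRes = \frac{\pi \left(5 - e^{12 \omega}\right) e^{3 \omega}}{540}

Both cases combine into a single formula in |ω|:

F(ω) = \frac{\pi \left(5 e^{12 \left|{\omega}\right|} - 1\right) e^{- 15 \left|{\omega}\right|}}{540}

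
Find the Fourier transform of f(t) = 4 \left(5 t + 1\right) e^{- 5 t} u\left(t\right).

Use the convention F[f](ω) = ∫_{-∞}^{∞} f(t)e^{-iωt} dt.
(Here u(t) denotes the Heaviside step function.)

F(ω) = \frac{4 \left(- i \omega - 10\right)}{\omega^{2} - 10 i \omega - 25}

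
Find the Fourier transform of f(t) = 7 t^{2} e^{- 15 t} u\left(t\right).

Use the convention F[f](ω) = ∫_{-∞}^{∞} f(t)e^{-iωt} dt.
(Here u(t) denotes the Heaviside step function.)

F(ω) = \frac{14}{\left(i \omega + 15\right)^{3}}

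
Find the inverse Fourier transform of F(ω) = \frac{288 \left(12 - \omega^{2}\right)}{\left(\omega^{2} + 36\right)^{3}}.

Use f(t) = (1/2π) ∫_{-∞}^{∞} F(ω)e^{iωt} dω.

f(t) = 4 t^{2} e^{- 6 \left|{t}\right|}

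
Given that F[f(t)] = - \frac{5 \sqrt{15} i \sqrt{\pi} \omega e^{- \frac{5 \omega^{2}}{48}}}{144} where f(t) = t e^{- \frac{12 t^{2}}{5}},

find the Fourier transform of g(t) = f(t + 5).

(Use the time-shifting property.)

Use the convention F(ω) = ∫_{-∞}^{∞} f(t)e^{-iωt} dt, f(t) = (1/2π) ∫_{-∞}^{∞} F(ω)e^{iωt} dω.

F[g](ω) = - \frac{5 \sqrt{15} i \sqrt{\pi} \omega e^{- 5 \omega \left(\frac{\omega}{48} - i\right)}}{144}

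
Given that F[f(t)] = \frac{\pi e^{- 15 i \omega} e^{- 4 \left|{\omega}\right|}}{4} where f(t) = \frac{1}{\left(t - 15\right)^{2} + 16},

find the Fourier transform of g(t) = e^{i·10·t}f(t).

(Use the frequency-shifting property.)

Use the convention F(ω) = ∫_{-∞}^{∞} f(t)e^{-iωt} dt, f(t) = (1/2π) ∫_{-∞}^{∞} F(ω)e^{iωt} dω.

F[g](ω) = \frac{\pi e^{- 15 i \left(\omega - 10\right) - 4 \left|{\omega - 10}\right|}}{4}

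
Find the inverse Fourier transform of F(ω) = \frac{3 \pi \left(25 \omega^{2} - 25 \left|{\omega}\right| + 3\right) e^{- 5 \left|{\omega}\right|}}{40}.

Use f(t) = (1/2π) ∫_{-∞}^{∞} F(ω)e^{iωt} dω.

f(t) = \frac{3 t^{4}}{\left(t^{2} + 25\right)^{3}}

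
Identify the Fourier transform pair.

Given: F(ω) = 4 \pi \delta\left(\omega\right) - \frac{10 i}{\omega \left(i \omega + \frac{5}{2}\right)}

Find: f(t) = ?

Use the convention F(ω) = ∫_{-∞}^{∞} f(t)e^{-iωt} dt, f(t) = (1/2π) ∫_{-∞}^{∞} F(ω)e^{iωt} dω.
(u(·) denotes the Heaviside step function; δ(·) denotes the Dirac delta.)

f(t) = 4 \left(1 - e^{- \frac{5 t}{2}}\right) u\left(t\right)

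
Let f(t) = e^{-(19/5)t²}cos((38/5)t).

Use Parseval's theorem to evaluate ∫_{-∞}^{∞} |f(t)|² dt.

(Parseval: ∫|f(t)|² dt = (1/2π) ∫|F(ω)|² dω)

∫|f(t)|² dt = \frac{\sqrt{190} \sqrt{\pi} \left(1 + e^{\frac{38}{5}}\right)}{76 e^{\frac{38}{5}}}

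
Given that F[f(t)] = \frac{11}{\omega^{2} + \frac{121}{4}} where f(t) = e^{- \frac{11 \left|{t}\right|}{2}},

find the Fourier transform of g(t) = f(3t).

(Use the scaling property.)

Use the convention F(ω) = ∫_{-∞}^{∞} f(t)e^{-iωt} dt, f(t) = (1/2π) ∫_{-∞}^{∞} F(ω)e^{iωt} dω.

F[g](ω) = \frac{132}{4 \omega^{2} + 1089}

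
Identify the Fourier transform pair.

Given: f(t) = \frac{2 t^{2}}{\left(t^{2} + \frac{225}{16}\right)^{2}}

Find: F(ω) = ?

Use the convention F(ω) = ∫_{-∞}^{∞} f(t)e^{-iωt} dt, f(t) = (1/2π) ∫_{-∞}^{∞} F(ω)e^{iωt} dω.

F(ω) = \frac{\pi \left(4 - 15 \left|{\omega}\right|\right) e^{- \frac{15 \left|{\omega}\right|}{4}}}{15}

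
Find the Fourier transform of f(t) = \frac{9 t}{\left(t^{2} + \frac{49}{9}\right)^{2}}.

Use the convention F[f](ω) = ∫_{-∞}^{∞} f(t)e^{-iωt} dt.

F(ω) = - \frac{27 i \pi \omega e^{- \frac{7 \left|{\omega}\right|}{3}}}{14}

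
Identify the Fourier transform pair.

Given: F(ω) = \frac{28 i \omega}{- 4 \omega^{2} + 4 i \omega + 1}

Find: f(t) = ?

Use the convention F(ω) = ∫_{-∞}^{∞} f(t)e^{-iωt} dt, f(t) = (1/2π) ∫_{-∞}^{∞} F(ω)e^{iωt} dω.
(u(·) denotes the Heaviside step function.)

f(t) = 7 \left(1 - \frac{t}{2}\right) e^{- \frac{t}{2}} u\left(t\right)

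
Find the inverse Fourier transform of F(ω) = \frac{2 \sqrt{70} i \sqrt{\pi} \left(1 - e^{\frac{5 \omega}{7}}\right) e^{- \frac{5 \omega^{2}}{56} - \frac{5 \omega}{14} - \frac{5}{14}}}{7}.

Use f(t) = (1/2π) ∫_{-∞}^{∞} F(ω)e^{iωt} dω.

f(t) = 8 e^{- \frac{14 t^{2}}{5}} \sin{\left(2 t \right)}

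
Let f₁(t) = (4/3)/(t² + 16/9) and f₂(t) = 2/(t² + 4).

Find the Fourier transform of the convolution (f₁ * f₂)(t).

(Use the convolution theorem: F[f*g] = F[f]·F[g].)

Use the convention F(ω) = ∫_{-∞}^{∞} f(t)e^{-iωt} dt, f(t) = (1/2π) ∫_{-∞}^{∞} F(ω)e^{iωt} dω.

F[f₁*f₂](ω) = \pi^{2} e^{- \frac{10 \left|{\omega}\right|}{3}}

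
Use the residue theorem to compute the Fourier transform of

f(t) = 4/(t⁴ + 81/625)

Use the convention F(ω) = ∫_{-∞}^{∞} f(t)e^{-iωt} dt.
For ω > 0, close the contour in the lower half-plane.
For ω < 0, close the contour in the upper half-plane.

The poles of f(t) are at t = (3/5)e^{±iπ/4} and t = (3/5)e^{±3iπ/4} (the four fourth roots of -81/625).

Let g(z) = f(z)e^{-iωz}; for large |z| the factor e^{-iωz} decays in the lower half-plane when ω > 0 and in the upper half-plane when ω < 0.

Case ω > 0 (lower half-plane, clockwise contour ⇒ F(ω) = -2πi·ΣRes):
  Res_{z = - \frac{3 \sqrt{2}}{10} - \frac{3 \sqrt{2} i}{10}} g(z) = \frac{125 \sqrt{2} i \left(1 - i\right) e^{\frac{3 \sqrt{2} \omega \left(-1 + i\right)}{10}}}{54}
  Res_{z = \frac{3 \sqrt{2}}{10} - \frac{3 \sqrt{2} i}{10}} g(z) = \frac{125 \sqrt{2} i \left(1 + i\right) e^{- \frac{3 \sqrt{2} \omega \left(1 + i\right)}{10}}}{54}
  F(ω) = -2πi·ΣRes = \frac{125 \sqrt{2} \pi \left(\left(1 - i\right) e^{\frac{3 \sqrt{2} i \omega}{5}} + 1 + i\right) e^{- \frac{3 \sqrt{2} \omega \left(1 + i\right)}{10}}}{27} = \frac{500 \pi e^{- \frac{3 \sqrt{2} \omega}{10}} \sin{\left(\frac{3 \sqrt{2} \omega}{10} + \frac{\pi}{4} \right)}}{27}

Case ω < 0 (upper half-plane, counterclockwise contour ⇒ F(ω) = +2πi·ΣRes):
  Res_{z = \frac{3 \sqrt{2}}{10} + \frac{3 \sqrt{2} i}{10}} g(z) = \frac{125 \sqrt{2} i \left(-1 + i\right) e^{\frac{3 \sqrt{2} \omega \left(1 - i\right)}{10}}}{54}
  Res_{z = - \frac{3 \sqrt{2}}{10} + \frac{3 \sqrt{2} i}{10}} g(z) = \frac{125 \sqrt{2} \left(1 - i\right) e^{\frac{3 \sqrt{2} \omega \left(1 + i\right)}{10}}}{54}
  F(ω) = 2πi·ΣRes = - \frac{125 \sqrt{2} i \pi \left(i \left(1 - i\right) e^{\frac{3 \sqrt{2} \omega \left(1 - i\right)}{10}} - \left(1 - i\right) e^{\frac{3 \sqrt{2} \omega \left(1 + i\right)}{10}}\right)}{27} = \frac{500 \pi e^{\frac{3 \sqrt{2} \omega}{10}} \cos{\left(\frac{3 \sqrt{2} \omega}{10} + \frac{\pi}{4} \right)}}{27}

Both cases combine into a single formula in |ω|:

F(ω) = \frac{500 \pi e^{- \frac{3 \sqrt{2} \left|{\omega}\right|}{10}} \sin{\left(\frac{3 \sqrt{2} \left|{\omega}\right|}{10} + \frac{\pi}{4} \right)}}{27}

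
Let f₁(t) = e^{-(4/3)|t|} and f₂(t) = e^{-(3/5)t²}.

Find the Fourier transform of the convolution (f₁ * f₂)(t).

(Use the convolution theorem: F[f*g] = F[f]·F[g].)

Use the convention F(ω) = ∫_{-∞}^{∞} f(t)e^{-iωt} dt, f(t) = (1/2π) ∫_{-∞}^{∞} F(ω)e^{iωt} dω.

F[f₁*f₂](ω) = \frac{8 \sqrt{15} \sqrt{\pi} e^{- \frac{5 \omega^{2}}{12}}}{9 \omega^{2} + 16}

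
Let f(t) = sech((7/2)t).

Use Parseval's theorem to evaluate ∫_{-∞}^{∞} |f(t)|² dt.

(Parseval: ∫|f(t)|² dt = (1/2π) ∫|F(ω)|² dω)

∫|f(t)|² dt = \frac{4}{7}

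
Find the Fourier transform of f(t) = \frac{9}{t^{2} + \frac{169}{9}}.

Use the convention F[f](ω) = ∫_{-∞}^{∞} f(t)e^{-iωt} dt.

F(ω) = \frac{27 \pi e^{- \frac{13 \left|{\omega}\right|}{3}}}{13}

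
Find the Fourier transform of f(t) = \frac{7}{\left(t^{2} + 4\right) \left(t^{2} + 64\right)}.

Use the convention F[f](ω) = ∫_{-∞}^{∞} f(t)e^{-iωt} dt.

F(ω) = \frac{7 \pi \left(4 e^{6 \left|{\omega}\right|} - 1\right) e^{- 8 \left|{\omega}\right|}}{480}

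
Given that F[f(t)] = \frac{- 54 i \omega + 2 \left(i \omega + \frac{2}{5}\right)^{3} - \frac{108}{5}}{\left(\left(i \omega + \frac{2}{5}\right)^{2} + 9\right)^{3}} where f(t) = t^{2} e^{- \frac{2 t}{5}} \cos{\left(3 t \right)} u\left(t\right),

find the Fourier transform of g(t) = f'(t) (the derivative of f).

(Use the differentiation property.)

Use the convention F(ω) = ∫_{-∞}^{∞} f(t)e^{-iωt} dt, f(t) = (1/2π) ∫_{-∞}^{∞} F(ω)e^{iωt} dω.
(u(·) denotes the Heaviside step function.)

F[g](ω) = - \frac{250 i \omega \left(3375 i \omega - \left(5 i \omega + 2\right)^{3} + 1350\right)}{\left(\left(5 i \omega + 2\right)^{2} + 225\right)^{3}}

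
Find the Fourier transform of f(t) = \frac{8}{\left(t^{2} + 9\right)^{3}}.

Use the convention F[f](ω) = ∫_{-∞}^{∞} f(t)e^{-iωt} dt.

F(ω) = \frac{\pi \left(3 \omega^{2} + 3 \left|{\omega}\right| + 1\right) e^{- 3 \left|{\omega}\right|}}{81}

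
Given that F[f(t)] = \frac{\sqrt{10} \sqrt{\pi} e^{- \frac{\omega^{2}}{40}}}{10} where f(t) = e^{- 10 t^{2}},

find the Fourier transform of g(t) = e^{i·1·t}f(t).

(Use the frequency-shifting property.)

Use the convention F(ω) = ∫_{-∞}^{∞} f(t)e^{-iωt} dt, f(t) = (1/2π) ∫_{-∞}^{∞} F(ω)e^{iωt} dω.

F[g](ω) = \frac{\sqrt{10} \sqrt{\pi} e^{- \frac{\left(\omega - 1\right)^{2}}{40}}}{10}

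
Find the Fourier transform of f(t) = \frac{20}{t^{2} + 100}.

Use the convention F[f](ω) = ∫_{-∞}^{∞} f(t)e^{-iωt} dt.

F(ω) = 2 \pi e^{- 10 \left|{\omega}\right|}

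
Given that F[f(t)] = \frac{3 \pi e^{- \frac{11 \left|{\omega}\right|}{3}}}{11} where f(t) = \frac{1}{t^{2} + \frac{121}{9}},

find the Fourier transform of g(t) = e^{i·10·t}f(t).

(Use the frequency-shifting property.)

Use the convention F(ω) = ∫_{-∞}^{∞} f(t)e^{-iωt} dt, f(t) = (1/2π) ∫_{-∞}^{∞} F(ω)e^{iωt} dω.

F[g](ω) = \frac{3 \pi e^{- \frac{11 \left|{\omega - 10}\right|}{3}}}{11}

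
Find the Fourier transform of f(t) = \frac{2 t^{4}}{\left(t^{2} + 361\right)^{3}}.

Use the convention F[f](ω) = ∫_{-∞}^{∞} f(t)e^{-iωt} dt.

F(ω) = \frac{\pi \left(361 \omega^{2} - 95 \left|{\omega}\right| + 3\right) e^{- 19 \left|{\omega}\right|}}{76}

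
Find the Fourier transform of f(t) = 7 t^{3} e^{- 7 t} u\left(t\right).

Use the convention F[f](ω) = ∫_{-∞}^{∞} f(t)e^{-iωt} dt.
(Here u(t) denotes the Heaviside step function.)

F(ω) = \frac{42}{\left(i \omega + 7\right)^{4}}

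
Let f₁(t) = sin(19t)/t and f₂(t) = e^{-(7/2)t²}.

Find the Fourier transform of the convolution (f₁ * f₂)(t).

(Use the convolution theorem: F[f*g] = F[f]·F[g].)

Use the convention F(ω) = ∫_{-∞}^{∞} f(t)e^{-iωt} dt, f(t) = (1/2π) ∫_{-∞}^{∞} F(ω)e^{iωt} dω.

F[f₁*f₂](ω) = \begin{cases} \frac{\sqrt{14} \pi^{\frac{3}{2}} e^{- \frac{\omega^{2}}{14}}}{7} & \text{for}\: \omega > -19 \wedge \omega < 19 \\0 & \text{otherwise} \end{cases}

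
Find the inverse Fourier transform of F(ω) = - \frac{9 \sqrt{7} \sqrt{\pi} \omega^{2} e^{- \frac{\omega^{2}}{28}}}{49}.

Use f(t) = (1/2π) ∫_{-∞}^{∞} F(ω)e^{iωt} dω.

f(t) = 9 \left(28 t^{2} - 2\right) e^{- 7 t^{2}}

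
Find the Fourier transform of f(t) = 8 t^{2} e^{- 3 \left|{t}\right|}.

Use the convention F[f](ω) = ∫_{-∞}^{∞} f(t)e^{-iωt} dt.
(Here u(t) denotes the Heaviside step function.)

F(ω) = \frac{288 \left(3 - \omega^{2}\right)}{\left(\omega^{2} + 9\right)^{3}}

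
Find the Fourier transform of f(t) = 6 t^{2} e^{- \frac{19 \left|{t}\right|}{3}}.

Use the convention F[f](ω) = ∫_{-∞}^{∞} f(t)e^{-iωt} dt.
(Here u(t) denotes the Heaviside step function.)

F(ω) = \frac{12312 \left(361 - 27 \omega^{2}\right)}{\left(9 \omega^{2} + 361\right)^{3}}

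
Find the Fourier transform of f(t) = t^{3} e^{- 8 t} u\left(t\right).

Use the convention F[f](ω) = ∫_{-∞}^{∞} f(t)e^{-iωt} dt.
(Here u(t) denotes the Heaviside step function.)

F(ω) = \frac{6}{\left(i \omega + 8\right)^{4}}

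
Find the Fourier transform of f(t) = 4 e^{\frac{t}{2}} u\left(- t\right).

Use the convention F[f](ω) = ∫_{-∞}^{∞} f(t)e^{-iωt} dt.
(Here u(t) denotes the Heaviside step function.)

F(ω) = \frac{8 i}{2 \omega + i}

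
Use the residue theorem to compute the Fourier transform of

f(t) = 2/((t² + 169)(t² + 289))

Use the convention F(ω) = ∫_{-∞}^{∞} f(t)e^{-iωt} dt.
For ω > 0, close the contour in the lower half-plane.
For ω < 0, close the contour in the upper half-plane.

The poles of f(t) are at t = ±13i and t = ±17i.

Let g(z) = f(z)e^{-iωz}; for large |z| the factor e^{-iωz} decays in the lower half-plane when ω > 0 and in the upper half-plane when ω < 0.

Case ω > 0 (lower half-plane, clockwise contour ⇒ F(ω) = -2πi·ΣRes):
  Res_{z = - 13 i} g(z) = \frac{i e^{- 13 \omega}}{1560}
  Res_{z = - 17 i} g(z) = - \frac{i e^{- 17 \omega}}{2040}
  F(ω) = -2πi·ΣRes = \frac{\pi \left(17 e^{4 \omega} - 13\right) e^{- 17 \omega}}{13260}

Case ω < 0 (upper half-plane, counterclockwise contour ⇒ F(ω) = +2πi·ΣRes):
  Res_{z = 13 i} g(z) = - \frac{i e^{13 \omega}}{1560}
  Res_{z = 17 i} g(z) = \frac{i e^{17 \omega}}{2040}
  F(ω) = 2πi·ΣRes = \frac{\pi \left(17 - 13 e^{4 \omega}\right) e^{13 \omega}}{13260}

Both cases combine into a single formula in |ω|:

F(ω) = \frac{\pi \left(17 e^{4 \left|{\omega}\right|} - 13\right) e^{- 17 \left|{\omega}\right|}}{13260}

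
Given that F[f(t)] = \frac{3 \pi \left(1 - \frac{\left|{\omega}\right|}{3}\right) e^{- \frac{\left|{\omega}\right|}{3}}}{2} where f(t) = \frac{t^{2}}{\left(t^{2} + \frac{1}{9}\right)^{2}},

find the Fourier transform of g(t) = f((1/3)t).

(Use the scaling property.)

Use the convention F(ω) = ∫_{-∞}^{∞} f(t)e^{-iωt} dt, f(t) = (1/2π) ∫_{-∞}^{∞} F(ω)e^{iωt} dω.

F[g](ω) = \frac{9 \pi \left(1 - \left|{\omega}\right|\right) e^{- \left|{\omega}\right|}}{2}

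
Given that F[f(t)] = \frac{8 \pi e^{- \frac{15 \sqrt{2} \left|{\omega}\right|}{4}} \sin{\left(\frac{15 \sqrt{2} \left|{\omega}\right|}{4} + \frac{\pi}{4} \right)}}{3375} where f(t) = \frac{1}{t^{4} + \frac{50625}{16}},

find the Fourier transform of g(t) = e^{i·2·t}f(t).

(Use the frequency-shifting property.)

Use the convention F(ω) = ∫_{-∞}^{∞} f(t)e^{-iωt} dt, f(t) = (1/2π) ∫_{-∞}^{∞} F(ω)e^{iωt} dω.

F[g](ω) = \frac{8 \pi e^{- \frac{15 \sqrt{2} \left|{\omega - 2}\right|}{4}} \sin{\left(\frac{15 \sqrt{2} \left|{\omega - 2}\right|}{4} + \frac{\pi}{4} \right)}}{3375}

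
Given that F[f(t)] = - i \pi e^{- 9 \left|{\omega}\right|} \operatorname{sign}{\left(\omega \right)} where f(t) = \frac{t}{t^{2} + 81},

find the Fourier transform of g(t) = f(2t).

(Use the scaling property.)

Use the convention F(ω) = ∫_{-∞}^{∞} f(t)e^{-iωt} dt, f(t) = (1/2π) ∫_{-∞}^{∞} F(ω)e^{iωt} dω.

F[g](ω) = - \frac{i \pi e^{- \frac{9 \left|{\omega}\right|}{2}} \operatorname{sign}{\left(\omega \right)}}{2}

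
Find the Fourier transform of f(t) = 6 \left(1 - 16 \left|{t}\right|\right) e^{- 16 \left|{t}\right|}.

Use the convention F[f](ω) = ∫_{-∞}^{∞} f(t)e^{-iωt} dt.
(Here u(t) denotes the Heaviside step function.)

F(ω) = \frac{384 \omega^{2}}{\left(\omega^{2} + 256\right)^{2}}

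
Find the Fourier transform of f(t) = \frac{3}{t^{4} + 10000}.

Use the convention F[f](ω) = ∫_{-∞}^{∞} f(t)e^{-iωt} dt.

F(ω) = \frac{3 \pi e^{- 5 \sqrt{2} \left|{\omega}\right|} \sin{\left(5 \sqrt{2} \left|{\omega}\right| + \frac{\pi}{4} \right)}}{1000}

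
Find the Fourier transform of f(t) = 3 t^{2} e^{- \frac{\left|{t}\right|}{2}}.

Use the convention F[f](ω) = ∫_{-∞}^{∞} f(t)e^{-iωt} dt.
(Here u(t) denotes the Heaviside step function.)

F(ω) = \frac{96 \left(1 - 12 \omega^{2}\right)}{\left(4 \omega^{2} + 1\right)^{3}}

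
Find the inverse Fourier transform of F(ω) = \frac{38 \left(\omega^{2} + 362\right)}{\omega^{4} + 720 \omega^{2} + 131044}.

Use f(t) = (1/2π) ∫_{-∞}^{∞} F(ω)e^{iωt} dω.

f(t) = e^{- 19 \left|{t}\right|} \cos{\left(\left|{t}\right| \right)}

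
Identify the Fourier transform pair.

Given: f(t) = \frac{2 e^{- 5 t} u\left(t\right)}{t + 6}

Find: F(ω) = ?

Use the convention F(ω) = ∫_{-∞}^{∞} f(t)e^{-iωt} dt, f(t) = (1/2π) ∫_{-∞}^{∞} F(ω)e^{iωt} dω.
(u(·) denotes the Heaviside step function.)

F(ω) = 2 e^{6 i \omega + 30} \operatorname{E}_{1}\left(6 i \omega + 30\right)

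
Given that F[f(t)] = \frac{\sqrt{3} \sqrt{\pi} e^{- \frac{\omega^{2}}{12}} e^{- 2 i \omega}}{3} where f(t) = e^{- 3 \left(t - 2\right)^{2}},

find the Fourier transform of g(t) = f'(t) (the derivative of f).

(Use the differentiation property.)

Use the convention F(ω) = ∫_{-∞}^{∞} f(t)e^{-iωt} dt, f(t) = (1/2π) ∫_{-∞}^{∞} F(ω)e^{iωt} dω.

F[g](ω) = \frac{\sqrt{3} i \sqrt{\pi} \omega e^{- \frac{\omega \left(\omega + 24 i\right)}{12}}}{3}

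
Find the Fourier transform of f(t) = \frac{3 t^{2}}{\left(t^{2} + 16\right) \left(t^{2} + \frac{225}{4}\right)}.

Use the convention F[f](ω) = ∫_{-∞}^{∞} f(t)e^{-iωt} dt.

F(ω) = - \frac{48 \pi e^{- 4 \left|{\omega}\right|}}{161} + \frac{90 \pi e^{- \frac{15 \left|{\omega}\right|}{2}}}{161}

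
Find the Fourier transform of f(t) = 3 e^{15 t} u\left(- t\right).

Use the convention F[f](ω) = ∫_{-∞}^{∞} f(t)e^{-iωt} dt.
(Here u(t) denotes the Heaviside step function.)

F(ω) = - \frac{3}{i \omega - 15}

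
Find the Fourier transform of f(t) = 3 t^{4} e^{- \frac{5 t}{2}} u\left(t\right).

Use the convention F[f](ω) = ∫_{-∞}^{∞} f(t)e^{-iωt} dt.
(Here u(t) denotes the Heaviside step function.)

F(ω) = \frac{2304}{\left(2 i \omega + 5\right)^{5}}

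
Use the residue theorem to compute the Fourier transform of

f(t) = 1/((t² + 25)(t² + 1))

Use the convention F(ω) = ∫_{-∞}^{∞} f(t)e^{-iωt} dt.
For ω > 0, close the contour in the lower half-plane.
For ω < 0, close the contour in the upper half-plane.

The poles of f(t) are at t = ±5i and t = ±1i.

Let g(z) = f(z)e^{-iωz}; for large |z| the factor e^{-iωz} decays in the lower half-plane when ω > 0 and in the upper half-plane when ω < 0.

Case ω > 0 (lower half-plane, clockwise contour ⇒ F(ω) = -2πi·ΣRes):
  Res_{z = - 5 i} g(z) = - \frac{i e^{- 5 \omega}}{240}
  Res_{z = - i} g(z) = \frac{i e^{- \omega}}{48}
  F(ω) = -2πi·ΣRes = \frac{\pi e^{- \omega}}{24} - \frac{\pi e^{- 5 \omega}}{120}

Case ω < 0 (upper half-plane, counterclockwise contour ⇒ F(ω) = +2πi·ΣRes):
  Res_{z = 5 i} g(z) = \frac{i e^{5 \omega}}{240}
  Res_{z = i} g(z) = - \frac{i e^{\omega}}{48}
  F(ω) = 2πi·ΣRes = \frac{\pi \left(5 - e^{4 \omega}\right) e^{\omega}}{120}

Both cases combine into a single formula in |ω|:

F(ω) = \frac{\pi e^{- \left|{\omega}\right|}}{24} - \frac{\pi e^{- 5 \left|{\omega}\right|}}{120}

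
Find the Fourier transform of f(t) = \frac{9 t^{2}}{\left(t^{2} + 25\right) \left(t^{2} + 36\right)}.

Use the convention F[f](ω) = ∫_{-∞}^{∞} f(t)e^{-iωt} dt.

F(ω) = \frac{9 \pi \left(6 - 5 e^{\left|{\omega}\right|}\right) e^{- 6 \left|{\omega}\right|}}{11}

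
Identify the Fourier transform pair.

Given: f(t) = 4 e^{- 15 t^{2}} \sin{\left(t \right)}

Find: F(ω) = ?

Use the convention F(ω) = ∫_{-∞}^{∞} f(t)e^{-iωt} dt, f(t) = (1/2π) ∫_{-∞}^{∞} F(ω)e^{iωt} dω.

F(ω) = \frac{2 \sqrt{15} i \sqrt{\pi} \left(1 - e^{\frac{\omega}{15}}\right) e^{- \frac{\omega^{2}}{60} - \frac{\omega}{30} - \frac{1}{60}}}{15}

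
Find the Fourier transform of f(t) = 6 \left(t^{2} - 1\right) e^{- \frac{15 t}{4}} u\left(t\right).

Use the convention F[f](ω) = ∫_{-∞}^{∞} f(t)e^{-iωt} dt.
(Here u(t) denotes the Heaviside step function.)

F(ω) = \frac{24 \left(128 i \omega - \left(4 i \omega + 15\right)^{3} + 480\right)}{\left(4 i \omega + 15\right)^{4}}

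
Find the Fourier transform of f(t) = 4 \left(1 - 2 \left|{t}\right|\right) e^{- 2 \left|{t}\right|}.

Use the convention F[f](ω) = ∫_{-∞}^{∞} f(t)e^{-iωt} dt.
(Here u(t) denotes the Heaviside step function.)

F(ω) = \frac{32 \omega^{2}}{\left(\omega^{2} + 4\right)^{2}}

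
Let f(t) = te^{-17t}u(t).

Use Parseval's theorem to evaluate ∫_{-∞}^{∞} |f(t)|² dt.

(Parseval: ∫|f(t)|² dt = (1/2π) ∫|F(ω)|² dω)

∫|f(t)|² dt = \frac{1}{19652}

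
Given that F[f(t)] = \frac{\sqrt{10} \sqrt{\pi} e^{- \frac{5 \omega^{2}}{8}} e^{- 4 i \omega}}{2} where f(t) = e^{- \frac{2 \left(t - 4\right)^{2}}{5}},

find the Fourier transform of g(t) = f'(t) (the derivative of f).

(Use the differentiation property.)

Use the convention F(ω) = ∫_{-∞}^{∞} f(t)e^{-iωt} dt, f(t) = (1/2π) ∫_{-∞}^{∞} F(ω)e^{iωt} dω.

F[g](ω) = \frac{\sqrt{10} i \sqrt{\pi} \omega e^{- \frac{\omega \left(5 \omega + 32 i\right)}{8}}}{2}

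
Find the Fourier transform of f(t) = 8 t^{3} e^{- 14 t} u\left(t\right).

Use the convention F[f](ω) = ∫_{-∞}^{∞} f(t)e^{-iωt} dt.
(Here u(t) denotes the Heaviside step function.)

F(ω) = \frac{48}{\left(i \omega + 14\right)^{4}}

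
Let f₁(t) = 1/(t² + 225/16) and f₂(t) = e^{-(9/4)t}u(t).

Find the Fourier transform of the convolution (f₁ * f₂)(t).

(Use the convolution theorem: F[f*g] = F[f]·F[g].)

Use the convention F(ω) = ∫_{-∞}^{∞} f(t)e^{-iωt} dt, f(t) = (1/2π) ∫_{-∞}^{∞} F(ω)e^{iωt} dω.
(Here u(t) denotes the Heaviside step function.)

F[f₁*f₂](ω) = \frac{16 \pi e^{- \frac{15 \left|{\omega}\right|}{4}}}{15 \left(4 i \omega + 9\right)}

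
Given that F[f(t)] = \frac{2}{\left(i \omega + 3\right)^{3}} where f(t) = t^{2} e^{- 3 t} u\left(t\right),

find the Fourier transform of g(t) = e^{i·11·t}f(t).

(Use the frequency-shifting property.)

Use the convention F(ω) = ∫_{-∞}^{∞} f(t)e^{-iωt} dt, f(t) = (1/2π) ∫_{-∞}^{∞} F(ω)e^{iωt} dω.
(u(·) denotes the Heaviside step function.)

F[g](ω) = \frac{2}{\left(i \left(\omega - 11\right) + 3\right)^{3}}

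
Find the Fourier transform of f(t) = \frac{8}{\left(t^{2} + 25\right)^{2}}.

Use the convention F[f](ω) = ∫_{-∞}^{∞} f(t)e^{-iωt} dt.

F(ω) = \frac{4 \pi \left(5 \left|{\omega}\right| + 1\right) e^{- 5 \left|{\omega}\right|}}{125}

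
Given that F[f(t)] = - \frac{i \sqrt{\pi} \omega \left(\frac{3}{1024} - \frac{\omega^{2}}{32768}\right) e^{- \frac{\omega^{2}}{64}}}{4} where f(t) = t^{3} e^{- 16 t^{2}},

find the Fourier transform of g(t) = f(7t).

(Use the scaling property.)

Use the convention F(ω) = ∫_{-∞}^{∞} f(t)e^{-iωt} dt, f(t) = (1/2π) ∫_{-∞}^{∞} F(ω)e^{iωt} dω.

F[g](ω) = \frac{i \sqrt{\pi} \omega \left(\omega^{2} - 4704\right) e^{- \frac{\omega^{2}}{3136}}}{314703872}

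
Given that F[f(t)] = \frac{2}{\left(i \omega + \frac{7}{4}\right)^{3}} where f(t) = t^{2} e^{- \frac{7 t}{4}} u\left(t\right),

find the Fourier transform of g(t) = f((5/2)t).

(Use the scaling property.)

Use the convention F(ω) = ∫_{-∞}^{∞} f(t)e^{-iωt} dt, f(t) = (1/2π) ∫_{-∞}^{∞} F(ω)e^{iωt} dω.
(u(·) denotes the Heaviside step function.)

F[g](ω) = \frac{6400}{\left(8 i \omega + 35\right)^{3}}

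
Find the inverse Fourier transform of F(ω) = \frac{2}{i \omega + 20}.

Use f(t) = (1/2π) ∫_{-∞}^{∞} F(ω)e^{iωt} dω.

f(t) = 2 e^{- 20 t} u\left(t\right)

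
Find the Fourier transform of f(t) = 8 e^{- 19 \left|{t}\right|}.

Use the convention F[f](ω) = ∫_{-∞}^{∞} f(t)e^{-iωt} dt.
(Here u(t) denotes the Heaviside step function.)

F(ω) = \frac{304}{\omega^{2} + 361}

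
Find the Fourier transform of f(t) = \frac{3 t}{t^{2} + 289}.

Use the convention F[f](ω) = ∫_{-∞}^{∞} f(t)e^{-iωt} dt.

F(ω) = - 3 i \pi e^{- 17 \left|{\omega}\right|} \operatorname{sign}{\left(\omega \right)}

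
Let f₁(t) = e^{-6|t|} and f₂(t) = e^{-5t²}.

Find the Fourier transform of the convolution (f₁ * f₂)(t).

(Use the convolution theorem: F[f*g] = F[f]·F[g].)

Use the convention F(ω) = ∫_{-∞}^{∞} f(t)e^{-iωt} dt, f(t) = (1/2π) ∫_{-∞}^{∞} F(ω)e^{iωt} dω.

F[f₁*f₂](ω) = \frac{12 \sqrt{5} \sqrt{\pi} e^{- \frac{\omega^{2}}{20}}}{5 \left(\omega^{2} + 36\right)}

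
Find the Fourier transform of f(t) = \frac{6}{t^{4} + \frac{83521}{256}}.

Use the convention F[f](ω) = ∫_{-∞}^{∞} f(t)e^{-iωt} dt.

F(ω) = \frac{384 \pi e^{- \frac{17 \sqrt{2} \left|{\omega}\right|}{8}} \sin{\left(\frac{17 \sqrt{2} \left|{\omega}\right|}{8} + \frac{\pi}{4} \right)}}{4913}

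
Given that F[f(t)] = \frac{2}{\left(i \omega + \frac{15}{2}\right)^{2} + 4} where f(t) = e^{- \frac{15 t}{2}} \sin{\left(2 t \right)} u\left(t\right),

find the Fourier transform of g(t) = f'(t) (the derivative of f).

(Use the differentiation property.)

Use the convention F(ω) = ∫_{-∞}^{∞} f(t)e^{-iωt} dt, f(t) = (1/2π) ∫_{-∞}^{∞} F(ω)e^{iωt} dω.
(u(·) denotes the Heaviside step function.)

F[g](ω) = \frac{8 i \omega}{\left(2 i \omega + 15\right)^{2} + 16}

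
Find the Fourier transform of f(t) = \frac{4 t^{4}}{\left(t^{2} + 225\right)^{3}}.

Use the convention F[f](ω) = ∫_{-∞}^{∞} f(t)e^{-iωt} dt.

F(ω) = \frac{\pi \left(75 \omega^{2} - 25 \left|{\omega}\right| + 1\right) e^{- 15 \left|{\omega}\right|}}{10}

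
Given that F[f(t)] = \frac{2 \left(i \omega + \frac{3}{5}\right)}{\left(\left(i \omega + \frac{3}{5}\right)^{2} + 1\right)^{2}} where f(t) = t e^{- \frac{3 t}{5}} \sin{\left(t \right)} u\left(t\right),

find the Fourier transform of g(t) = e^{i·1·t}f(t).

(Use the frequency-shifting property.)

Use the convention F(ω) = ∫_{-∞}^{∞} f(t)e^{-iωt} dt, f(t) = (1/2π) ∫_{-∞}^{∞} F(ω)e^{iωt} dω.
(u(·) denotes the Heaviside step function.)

F[g](ω) = \frac{250 \left(5 i \left(\omega - 1\right) + 3\right)}{\left(\left(5 i \left(\omega - 1\right) + 3\right)^{2} + 25\right)^{2}}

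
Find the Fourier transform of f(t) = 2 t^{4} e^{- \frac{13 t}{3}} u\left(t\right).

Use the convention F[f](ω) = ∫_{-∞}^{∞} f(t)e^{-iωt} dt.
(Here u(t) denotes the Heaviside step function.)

F(ω) = \frac{11664}{\left(3 i \omega + 13\right)^{5}}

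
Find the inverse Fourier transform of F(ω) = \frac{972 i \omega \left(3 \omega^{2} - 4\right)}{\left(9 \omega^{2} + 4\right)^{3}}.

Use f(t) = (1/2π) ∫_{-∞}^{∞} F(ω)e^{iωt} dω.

f(t) = t e^{- \frac{2 \left|{t}\right|}{3}} \left|{t}\right|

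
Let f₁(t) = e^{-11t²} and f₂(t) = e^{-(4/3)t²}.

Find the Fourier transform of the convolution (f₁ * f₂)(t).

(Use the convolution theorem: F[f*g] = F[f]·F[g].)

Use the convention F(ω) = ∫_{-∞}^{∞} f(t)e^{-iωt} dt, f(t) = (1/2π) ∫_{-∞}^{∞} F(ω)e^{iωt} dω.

F[f₁*f₂](ω) = \frac{\sqrt{33} \pi e^{- \frac{37 \omega^{2}}{176}}}{22}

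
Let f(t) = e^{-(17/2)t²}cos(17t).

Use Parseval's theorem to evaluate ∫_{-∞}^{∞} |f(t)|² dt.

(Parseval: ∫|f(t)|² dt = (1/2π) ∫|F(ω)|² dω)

∫|f(t)|² dt = \frac{\sqrt{17} \sqrt{\pi} \left(1 + e^{17}\right)}{34 e^{17}}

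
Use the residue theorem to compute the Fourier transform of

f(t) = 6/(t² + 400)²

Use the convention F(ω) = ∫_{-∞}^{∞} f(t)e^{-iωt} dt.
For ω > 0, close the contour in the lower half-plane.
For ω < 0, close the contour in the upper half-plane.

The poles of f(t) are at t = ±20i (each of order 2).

Let g(z) = f(z)e^{-iωz}; for large |z| the factor e^{-iωz} decays in the lower half-plane when ω > 0 and in the upper half-plane when ω < 0.

Case ω > 0 (lower half-plane, clockwise contour ⇒ F(ω) = -2πi·ΣRes):
  Res_{z = - 20 i} g(z) = \frac{3 i \left(20 \omega + 1\right) e^{- 20 \omega}}{16000} (pole of order 2)
  F(ω) = -2πi·ΣRes = \frac{3 \pi \left(20 \omega + 1\right) e^{- 20 \omega}}{8000}

Case ω < 0 (upper half-plane, counterclockwise contour ⇒ F(ω) = +2πi·ΣRes):
  Res_{z = 20 i} g(z) = \frac{3 i \left(20 \omega - 1\right) e^{20 \omega}}{16000} (pole of order 2)
  F(ω) = 2πi·ΣRes = \frac{3 \pi \left(1 - 20 \omega\right) e^{20 \omega}}{8000}

Both cases combine into a single formula in |ω|:

F(ω) = \frac{3 \pi \left(20 \left|{\omega}\right| + 1\right) e^{- 20 \left|{\omega}\right|}}{8000}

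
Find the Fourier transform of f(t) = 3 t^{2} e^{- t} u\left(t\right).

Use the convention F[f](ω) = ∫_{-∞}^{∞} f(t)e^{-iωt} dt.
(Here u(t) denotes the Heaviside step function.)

F(ω) = \frac{6}{\left(i \omega + 1\right)^{3}}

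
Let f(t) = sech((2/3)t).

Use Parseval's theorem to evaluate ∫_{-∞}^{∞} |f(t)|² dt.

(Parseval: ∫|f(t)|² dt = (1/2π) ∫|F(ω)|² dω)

∫|f(t)|² dt = 3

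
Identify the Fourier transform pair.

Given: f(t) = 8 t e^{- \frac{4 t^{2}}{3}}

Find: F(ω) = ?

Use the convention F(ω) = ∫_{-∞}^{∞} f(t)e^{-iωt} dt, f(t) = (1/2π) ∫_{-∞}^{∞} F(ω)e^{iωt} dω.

F(ω) = - \frac{3 \sqrt{3} i \sqrt{\pi} \omega e^{- \frac{3 \omega^{2}}{16}}}{2}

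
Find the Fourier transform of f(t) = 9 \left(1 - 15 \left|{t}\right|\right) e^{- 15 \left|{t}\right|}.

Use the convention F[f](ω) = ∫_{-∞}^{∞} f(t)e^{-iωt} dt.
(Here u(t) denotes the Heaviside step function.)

F(ω) = \frac{540 \omega^{2}}{\left(\omega^{2} + 225\right)^{2}}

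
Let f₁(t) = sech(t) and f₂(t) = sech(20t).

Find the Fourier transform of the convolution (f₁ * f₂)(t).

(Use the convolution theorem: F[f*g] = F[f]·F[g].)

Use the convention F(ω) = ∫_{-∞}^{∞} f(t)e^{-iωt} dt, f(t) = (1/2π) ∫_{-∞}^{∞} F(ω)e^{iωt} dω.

F[f₁*f₂](ω) = \frac{\pi^{2}}{20 \cosh{\left(\frac{\pi \omega}{40} \right)} \cosh{\left(\frac{\pi \omega}{2} \right)}}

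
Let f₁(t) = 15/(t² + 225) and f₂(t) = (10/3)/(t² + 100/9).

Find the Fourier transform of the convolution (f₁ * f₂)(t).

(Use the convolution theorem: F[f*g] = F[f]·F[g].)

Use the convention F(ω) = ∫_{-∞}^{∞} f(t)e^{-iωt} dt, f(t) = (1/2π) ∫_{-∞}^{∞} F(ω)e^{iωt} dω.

F[f₁*f₂](ω) = \pi^{2} e^{- \frac{55 \left|{\omega}\right|}{3}}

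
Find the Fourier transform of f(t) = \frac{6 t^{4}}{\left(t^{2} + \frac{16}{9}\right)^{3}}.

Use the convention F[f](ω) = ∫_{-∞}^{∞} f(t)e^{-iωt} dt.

F(ω) = \frac{\pi \left(16 \omega^{2} - 60 \left|{\omega}\right| + 27\right) e^{- \frac{4 \left|{\omega}\right|}{3}}}{16}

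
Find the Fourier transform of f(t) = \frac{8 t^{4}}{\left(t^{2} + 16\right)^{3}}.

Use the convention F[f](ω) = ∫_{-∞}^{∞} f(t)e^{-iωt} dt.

F(ω) = \frac{\pi \left(16 \omega^{2} - 20 \left|{\omega}\right| + 3\right) e^{- 4 \left|{\omega}\right|}}{4}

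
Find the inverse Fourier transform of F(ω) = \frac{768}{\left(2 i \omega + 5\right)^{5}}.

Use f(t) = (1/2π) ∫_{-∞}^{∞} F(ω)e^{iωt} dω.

f(t) = t^{4} e^{- \frac{5 t}{2}} u\left(t\right)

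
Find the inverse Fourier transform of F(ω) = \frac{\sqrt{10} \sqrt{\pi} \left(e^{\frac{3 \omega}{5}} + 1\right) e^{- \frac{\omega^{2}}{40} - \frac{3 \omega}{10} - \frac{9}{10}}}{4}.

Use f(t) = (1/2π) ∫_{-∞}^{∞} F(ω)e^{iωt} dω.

f(t) = 5 e^{- 10 t^{2}} \cos{\left(6 t \right)}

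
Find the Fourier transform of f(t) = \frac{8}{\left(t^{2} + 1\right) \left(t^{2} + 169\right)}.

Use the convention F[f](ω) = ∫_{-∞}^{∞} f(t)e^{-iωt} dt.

F(ω) = \frac{\pi e^{- \left|{\omega}\right|}}{21} - \frac{\pi e^{- 13 \left|{\omega}\right|}}{273}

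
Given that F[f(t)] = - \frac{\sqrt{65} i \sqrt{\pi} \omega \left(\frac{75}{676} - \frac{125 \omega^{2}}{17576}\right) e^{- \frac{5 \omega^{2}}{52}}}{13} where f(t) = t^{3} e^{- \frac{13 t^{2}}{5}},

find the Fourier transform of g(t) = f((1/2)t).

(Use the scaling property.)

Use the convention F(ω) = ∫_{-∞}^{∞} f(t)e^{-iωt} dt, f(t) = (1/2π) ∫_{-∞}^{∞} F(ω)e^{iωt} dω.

F[g](ω) = \frac{25 \sqrt{65} i \sqrt{\pi} \omega \left(10 \omega^{2} - 39\right) e^{- \frac{5 \omega^{2}}{13}}}{28561}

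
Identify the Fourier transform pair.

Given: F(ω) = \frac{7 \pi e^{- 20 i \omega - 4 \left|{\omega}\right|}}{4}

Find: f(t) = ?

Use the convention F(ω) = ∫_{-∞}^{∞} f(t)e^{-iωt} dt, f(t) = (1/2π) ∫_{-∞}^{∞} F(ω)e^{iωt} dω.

f(t) = \frac{7}{\left(t - 20\right)^{2} + 16}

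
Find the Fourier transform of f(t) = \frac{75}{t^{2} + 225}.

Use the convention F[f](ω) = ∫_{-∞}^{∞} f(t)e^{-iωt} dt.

F(ω) = 5 \pi e^{- 15 \left|{\omega}\right|}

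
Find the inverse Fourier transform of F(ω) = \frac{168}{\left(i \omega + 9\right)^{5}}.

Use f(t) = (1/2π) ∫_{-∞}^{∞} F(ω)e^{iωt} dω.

f(t) = 7 t^{4} e^{- 9 t} u\left(t\right)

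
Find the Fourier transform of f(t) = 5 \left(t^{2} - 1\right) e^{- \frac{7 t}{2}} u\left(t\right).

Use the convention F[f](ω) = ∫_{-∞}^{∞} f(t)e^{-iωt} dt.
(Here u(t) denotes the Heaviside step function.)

F(ω) = \frac{10 \left(16 i \omega - \left(2 i \omega + 7\right)^{3} + 56\right)}{\left(2 i \omega + 7\right)^{4}}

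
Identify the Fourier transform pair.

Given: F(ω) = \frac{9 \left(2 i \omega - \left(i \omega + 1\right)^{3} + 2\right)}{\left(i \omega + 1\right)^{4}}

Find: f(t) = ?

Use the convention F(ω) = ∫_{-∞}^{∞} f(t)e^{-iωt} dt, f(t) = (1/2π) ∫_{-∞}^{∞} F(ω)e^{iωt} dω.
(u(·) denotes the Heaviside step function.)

f(t) = 9 \left(t^{2} - 1\right) e^{- t} u\left(t\right)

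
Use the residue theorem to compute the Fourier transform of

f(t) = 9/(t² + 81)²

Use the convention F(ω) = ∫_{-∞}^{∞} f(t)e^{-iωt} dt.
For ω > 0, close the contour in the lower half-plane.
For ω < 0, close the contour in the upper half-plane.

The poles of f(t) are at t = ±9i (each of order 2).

Let g(z) = f(z)e^{-iωz}; for large |z| the factor e^{-iωz} decays in the lower half-plane when ω > 0 and in the upper half-plane when ω < 0.

Case ω > 0 (lower half-plane, clockwise contour ⇒ F(ω) = -2πi·ΣRes):
  Res_{z = - 9 i} g(z) = \frac{i \left(9 \omega + 1\right) e^{- 9 \omega}}{324} (pole of order 2)
  F(ω) = -2πi·ΣRes = \frac{\pi \left(9 \omega + 1\right) e^{- 9 \omega}}{162}

Case ω < 0 (upper half-plane, counterclockwise contour ⇒ F(ω) = +2πi·ΣRes):
  Res_{z = 9 i} g(z) = \frac{i \left(9 \omega - 1\right) e^{9 \omega}}{324} (pole of order 2)
  F(ω) = 2πi·ΣRes = \frac{\pi \left(1 - 9 \omega\right) e^{9 \omega}}{162}

Both cases combine into a single formula in |ω|:

F(ω) = \frac{\pi \left(9 \left|{\omega}\right| + 1\right) e^{- 9 \left|{\omega}\right|}}{162}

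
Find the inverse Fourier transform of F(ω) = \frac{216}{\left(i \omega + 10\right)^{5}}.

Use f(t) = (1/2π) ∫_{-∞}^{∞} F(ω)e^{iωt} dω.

f(t) = 9 t^{4} e^{- 10 t} u\left(t\right)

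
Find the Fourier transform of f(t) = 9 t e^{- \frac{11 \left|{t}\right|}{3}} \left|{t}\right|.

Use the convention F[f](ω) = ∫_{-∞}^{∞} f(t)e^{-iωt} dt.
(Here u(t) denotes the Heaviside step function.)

F(ω) = \frac{8748 i \omega \left(3 \omega^{2} - 121\right)}{\left(9 \omega^{2} + 121\right)^{3}}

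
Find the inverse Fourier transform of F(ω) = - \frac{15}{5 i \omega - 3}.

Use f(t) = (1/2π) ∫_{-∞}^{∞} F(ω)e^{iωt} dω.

f(t) = 3 e^{\frac{3 t}{5}} u\left(- t\right)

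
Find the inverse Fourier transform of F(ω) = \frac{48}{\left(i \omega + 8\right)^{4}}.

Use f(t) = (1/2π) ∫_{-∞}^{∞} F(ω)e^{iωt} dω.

f(t) = 8 t^{3} e^{- 8 t} u\left(t\right)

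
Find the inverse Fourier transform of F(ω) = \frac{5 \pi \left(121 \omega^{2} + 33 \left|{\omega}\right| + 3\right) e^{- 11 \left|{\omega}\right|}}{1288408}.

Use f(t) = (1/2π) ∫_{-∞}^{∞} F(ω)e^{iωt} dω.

f(t) = \frac{5}{\left(t^{2} + 121\right)^{3}}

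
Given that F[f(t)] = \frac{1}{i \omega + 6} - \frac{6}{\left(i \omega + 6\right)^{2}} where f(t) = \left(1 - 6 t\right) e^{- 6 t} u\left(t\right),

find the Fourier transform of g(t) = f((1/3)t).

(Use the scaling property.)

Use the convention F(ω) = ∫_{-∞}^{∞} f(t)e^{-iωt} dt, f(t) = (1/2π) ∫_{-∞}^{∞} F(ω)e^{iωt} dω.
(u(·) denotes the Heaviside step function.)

F[g](ω) = \frac{i \omega}{- \omega^{2} + 4 i \omega + 4}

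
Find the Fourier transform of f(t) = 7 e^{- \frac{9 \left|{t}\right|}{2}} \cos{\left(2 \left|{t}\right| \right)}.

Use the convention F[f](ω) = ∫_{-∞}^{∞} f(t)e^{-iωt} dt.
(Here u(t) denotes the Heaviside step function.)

F(ω) = \frac{252 \left(4 \omega^{2} + 97\right)}{16 \omega^{4} + 520 \omega^{2} + 9409}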